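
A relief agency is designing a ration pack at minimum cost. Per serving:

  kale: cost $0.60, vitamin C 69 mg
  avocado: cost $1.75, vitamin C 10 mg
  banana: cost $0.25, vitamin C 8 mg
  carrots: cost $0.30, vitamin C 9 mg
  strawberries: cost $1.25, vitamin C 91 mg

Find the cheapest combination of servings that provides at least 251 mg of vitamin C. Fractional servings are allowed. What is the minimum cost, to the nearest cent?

Cost per mg of vitamin C: kale $0.0087, strawberries $0.0137, banana $0.0312, carrots $0.0333, avocado $0.1750.
With no serving limits, use only kale: 251 mg / 69 mg = 3.638 servings × $0.60 = $2.18.

$2.18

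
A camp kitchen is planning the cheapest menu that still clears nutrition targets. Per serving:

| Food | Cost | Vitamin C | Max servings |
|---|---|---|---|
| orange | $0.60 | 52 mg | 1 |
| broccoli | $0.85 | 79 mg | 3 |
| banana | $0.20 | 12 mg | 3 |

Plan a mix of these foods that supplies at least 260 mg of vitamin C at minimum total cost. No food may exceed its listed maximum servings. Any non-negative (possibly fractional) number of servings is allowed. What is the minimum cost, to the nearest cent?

Cost per mg of vitamin C: broccoli $0.0108, orange $0.0115, banana $0.0167.
Take 3 servings of broccoli: +237.0 mg vitamin C for $2.55 (total $2.55, still need 23.0 mg).
Take 0.4423 servings of orange: +23.0 mg vitamin C for $0.27 (total $2.82, still need 0.0 mg).
Filling from the cheapest source first is optimal under one linear minimum: $2.82.

$2.82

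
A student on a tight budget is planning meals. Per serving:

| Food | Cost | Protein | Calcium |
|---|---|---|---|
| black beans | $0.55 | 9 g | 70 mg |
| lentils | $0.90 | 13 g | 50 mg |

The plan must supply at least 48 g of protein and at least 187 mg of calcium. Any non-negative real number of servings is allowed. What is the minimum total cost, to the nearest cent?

$2.93

black beans only: max(48/9, 187/70) = 5.333 servings → $2.93.
lentils only: max(48/13, 187/50) = 3.74 servings → $3.37.
black beans + lentils with both tight: 0.06739 servings and 3.646 servings → $3.32.
The minimum over all feasible corners is $2.93.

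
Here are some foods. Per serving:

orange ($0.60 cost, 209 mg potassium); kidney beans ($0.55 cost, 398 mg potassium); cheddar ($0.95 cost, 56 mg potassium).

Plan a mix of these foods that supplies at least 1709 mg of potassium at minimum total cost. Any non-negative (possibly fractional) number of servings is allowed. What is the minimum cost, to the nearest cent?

Cost per mg of potassium: kidney beans $0.0014, orange $0.0029, cheddar $0.0170.
With no serving limits, use only kidney beans: 1709 mg / 398 mg = 4.294 servings × $0.55 = $2.36.

$2.36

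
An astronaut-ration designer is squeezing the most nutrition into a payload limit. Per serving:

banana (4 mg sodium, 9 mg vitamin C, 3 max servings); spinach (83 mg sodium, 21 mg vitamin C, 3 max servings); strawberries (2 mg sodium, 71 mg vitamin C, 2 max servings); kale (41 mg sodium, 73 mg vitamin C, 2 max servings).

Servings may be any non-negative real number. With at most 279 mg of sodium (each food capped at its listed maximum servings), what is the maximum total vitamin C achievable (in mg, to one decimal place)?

Vitamin C per mg sodium: strawberries 35.5, banana 2.25, kale 1.78, spinach 0.253.
Take 2 servings of strawberries: uses 4 mg sodium, +142.0 mg vitamin C (running total 142.0 mg).
Take 3 servings of banana: uses 12 mg sodium, +27.0 mg vitamin C (running total 169.0 mg).
Take 2 servings of kale: uses 82 mg sodium, +146.0 mg vitamin C (running total 315.0 mg).
Take 2.181 servings of spinach: uses 181 mg sodium, +45.8 mg vitamin C (running total 360.8 mg).
Filling greedily by vitamin C-per-mg sodium is optimal for one linear limit, giving 360.8 mg.

360.8 mg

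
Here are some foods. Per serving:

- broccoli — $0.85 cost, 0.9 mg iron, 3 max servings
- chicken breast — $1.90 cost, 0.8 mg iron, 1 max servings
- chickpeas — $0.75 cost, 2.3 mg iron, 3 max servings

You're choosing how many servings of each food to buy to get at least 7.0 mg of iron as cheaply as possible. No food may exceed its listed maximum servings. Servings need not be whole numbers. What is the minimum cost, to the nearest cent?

Cost per mg of iron: chickpeas $0.3261, broccoli $0.9444, chicken breast $2.3750.
Take 3 servings of chickpeas: +6.9 mg iron for $2.25 (total $2.25, still need 0.1 mg).
Take 0.1111 servings of broccoli: +0.1 mg iron for $0.09 (total $2.34, still need 0.0 mg).
Greedy by cheapest-per-mg is optimal for a single linear constraint, so the minimum cost is $2.34.

$2.34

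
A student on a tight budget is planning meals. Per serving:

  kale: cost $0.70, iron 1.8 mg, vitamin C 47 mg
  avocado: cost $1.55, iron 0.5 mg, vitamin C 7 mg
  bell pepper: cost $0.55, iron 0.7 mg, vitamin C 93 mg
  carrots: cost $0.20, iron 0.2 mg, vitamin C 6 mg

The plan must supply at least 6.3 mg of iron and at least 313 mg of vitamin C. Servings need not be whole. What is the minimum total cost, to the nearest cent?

$3.00

Compare the cost at each extreme point of the feasible region.
kale only: max(6.3/1.8, 313/47) = 6.66 servings → $4.66.
avocado only: max(6.3/0.5, 313/7) = 44.71 servings → $69.31.
bell pepper only: max(6.3/0.7, 313/93) = 9 servings → $4.95.
carrots only: max(6.3/0.2, 313/6) = 52.17 servings → $10.43.
kale + avocado: the both-tight solution has a negative serving — not a feasible corner.
kale + bell pepper with both tight: 2.727 servings and 1.987 servings → $3.00.
kale + carrots: intersection lies outside the first quadrant.
avocado + bell pepper with both tight: 8.817 servings and 2.702 servings → $15.15.
avocado + carrots: intersection lies outside the first quadrant.
bell pepper + carrots with both tight: 1.722 servings and 25.47 servings → $6.04.
Cheapest feasible corner: $3.00.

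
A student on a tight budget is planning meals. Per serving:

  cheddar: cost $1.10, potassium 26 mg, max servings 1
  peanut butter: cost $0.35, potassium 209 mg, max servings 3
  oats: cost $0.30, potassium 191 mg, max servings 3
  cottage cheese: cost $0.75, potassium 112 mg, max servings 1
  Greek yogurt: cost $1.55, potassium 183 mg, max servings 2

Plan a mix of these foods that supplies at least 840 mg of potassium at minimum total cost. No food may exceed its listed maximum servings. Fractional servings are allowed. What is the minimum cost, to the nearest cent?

$1.35

Cost per mg of potassium: oats $0.0016, peanut butter $0.0017, cottage cheese $0.0067, Greek yogurt $0.0085, cheddar $0.0423.
Take 3 servings of oats: +573.0 mg potassium for $0.90 (total $0.90, still need 267.0 mg).
Take 1.278 servings of peanut butter: +267.0 mg potassium for $0.45 (total $1.35, still need 0.0 mg).
Filling from the cheapest source first is optimal under one linear minimum: $1.35.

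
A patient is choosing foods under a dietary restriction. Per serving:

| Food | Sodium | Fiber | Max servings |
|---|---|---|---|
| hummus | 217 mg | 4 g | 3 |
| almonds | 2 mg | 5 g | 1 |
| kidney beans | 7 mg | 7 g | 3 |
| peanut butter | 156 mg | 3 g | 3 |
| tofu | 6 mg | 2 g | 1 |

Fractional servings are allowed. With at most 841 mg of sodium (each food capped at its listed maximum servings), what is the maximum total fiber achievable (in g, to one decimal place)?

43.3 g

Fiber per mg sodium: almonds 2.5, kidney beans 1, tofu 0.3333, peanut butter 0.01923, hummus 0.01843.
Take 1 serving of almonds: uses 2 mg sodium, +5.0 g fiber (running total 5.0 g).
Take 3 servings of kidney beans: uses 21 mg sodium, +21.0 g fiber (running total 26.0 g).
Take 1 serving of tofu: uses 6 mg sodium, +2.0 g fiber (running total 28.0 g).
Take 3 servings of peanut butter: uses 468 mg sodium, +9.0 g fiber (running total 37.0 g).
Take 1.585 servings of hummus: uses 344 mg sodium, +6.3 g fiber (running total 43.3 g).
Filling greedily by fiber-per-mg sodium is optimal for one linear limit, giving 43.3 g.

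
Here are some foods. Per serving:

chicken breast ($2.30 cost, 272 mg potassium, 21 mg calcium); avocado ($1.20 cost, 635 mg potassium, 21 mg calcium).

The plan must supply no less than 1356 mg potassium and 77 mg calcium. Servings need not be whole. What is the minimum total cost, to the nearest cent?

$4.40

Two binding constraints pin down two serving amounts, so the optimal mix uses at most two foods. The candidates are each food alone (scaled to the tighter of potassium/calcium) and each pair with both constraints tight.
chicken breast only: max(1356/272, 77/21) = 4.985 servings → $11.47.
avocado only: max(1356/635, 77/21) = 3.667 servings → $4.40.
chicken breast + avocado with both tight: 2.679 servings and 0.9881 servings → $7.35.
So the least-cost plan costs $4.40.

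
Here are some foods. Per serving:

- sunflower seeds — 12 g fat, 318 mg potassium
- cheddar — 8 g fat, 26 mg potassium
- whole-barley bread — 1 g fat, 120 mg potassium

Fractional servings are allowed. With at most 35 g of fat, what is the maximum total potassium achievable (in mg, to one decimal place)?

4200.0 mg

Potassium per g fat: whole-barley bread 120, sunflower seeds 26.5, cheddar 3.25.
With no serving limits, spend the whole fat allowance on whole-barley bread: 35 g / 1 g × 120 mg = 4200.0 mg.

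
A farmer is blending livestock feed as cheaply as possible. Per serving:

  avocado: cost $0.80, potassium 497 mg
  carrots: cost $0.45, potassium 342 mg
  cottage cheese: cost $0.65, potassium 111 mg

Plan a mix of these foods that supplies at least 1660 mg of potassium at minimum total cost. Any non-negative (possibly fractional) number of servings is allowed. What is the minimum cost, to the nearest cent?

Cost per mg of potassium: carrots $0.0013, avocado $0.0016, cottage cheese $0.0059.
With no serving limits, use only carrots: 1660 mg / 342 mg = 4.854 servings × $0.45 = $2.18.

$2.18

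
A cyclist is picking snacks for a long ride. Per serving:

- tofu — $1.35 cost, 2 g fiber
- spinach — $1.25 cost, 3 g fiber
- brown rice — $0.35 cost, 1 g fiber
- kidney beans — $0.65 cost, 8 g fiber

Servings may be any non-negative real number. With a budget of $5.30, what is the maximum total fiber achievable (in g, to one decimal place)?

65.2 g

Fiber per dollar: kidney beans 12.31, brown rice 2.857, spinach 2.4, tofu 1.481.
With no serving limits, spend the whole cost allowance on kidney beans: $5.30 / $0.65 × 8 g = 65.2 g.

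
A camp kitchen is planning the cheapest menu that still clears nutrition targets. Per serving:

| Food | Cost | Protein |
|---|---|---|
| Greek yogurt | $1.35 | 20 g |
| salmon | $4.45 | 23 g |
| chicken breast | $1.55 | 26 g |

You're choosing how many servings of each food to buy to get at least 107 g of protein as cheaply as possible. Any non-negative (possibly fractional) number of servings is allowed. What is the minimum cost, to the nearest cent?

$6.38

Cost per g of protein: chicken breast $0.0596, Greek yogurt $0.0675, salmon $0.1935.
With no serving limits, use only chicken breast: 107 g / 26 g = 4.115 servings × $1.55 = $6.38.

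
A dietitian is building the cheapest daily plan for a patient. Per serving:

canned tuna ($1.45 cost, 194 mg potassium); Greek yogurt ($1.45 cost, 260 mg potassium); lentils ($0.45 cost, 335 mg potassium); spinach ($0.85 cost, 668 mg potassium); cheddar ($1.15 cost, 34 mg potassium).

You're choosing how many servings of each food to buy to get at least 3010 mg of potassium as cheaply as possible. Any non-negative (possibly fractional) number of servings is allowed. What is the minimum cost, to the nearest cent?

$3.83

Cost per mg of potassium: spinach $0.0013, lentils $0.0013, Greek yogurt $0.0056, canned tuna $0.0075, cheddar $0.0338.
With no serving limits, use only spinach: 3010 mg / 668 mg = 4.506 servings × $0.85 = $3.83.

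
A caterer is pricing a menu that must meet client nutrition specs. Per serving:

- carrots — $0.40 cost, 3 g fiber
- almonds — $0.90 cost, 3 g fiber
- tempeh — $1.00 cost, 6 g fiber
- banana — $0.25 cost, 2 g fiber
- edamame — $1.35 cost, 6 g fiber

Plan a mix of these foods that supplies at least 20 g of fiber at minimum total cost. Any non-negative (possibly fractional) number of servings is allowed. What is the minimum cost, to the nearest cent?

$2.50

Cost per g of fiber: banana $0.1250, carrots $0.1333, tempeh $0.1667, edamame $0.2250, almonds $0.3000.
With no serving limits, use only banana: 20 g / 2 g = 10 servings × $0.25 = $2.50.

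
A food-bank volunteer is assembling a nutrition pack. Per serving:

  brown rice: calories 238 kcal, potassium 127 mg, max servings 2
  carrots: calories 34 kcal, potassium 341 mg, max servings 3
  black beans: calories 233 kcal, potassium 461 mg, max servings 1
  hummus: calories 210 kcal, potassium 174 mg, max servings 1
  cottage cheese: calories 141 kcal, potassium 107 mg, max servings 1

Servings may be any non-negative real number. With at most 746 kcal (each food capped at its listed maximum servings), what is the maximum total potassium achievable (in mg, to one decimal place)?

Potassium per kcal: carrots 10.03, black beans 1.979, hummus 0.8286, cottage cheese 0.7589, brown rice 0.5336.
Take 3 servings of carrots: uses 102 kcal, +1023.0 mg potassium (running total 1023.0 mg).
Take 1 serving of black beans: uses 233 kcal, +461.0 mg potassium (running total 1484.0 mg).
Take 1 serving of hummus: uses 210 kcal, +174.0 mg potassium (running total 1658.0 mg).
Take 1 serving of cottage cheese: uses 141 kcal, +107.0 mg potassium (running total 1765.0 mg).
Take 0.2521 servings of brown rice: uses 60 kcal, +32.0 mg potassium (running total 1797.0 mg).
Greedy by best ratio exhausts the calories allowance optimally: 1797.0 mg.

1797.0 mg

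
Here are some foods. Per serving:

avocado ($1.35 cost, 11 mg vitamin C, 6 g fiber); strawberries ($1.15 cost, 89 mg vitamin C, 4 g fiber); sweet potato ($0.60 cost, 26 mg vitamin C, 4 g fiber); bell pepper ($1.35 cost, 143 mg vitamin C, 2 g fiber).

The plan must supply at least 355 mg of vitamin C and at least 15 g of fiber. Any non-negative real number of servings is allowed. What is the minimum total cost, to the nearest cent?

Check every corner: each single food scaled to meet both minima, and each pair solved so both constraints bind.
avocado only: max(355/11, 15/6) = 32.27 servings → $43.57.
strawberries only: max(355/89, 15/4) = 3.989 servings → $4.59.
sweet potato only: max(355/26, 15/4) = 13.65 servings → $8.19.
bell pepper only: max(355/143, 15/2) = 7.5 servings → $10.12.
avocado + strawberries: the both-tight solution has a negative serving — not a feasible corner.
avocado + sweet potato: the both-tight solution has a negative serving — not a feasible corner.
avocado + bell pepper with both tight: 1.717 servings and 2.35 servings → $5.49.
strawberries + sweet potato: the both-tight solution has a negative serving — not a feasible corner.
strawberries + bell pepper with both tight: 3.642 servings and 0.2157 servings → $4.48.
sweet potato + bell pepper with both tight: 2.76 servings and 1.981 servings → $4.33.
So the least-cost plan costs $4.33.

$4.33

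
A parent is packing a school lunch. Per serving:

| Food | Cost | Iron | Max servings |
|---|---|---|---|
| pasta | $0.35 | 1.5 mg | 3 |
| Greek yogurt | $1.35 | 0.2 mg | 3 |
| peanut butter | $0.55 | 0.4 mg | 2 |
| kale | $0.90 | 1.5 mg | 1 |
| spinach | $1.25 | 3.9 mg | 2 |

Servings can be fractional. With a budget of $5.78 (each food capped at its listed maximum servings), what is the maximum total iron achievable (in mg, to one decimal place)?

Iron per dollar: pasta 4.286, spinach 3.12, kale 1.667, peanut butter 0.7273, Greek yogurt 0.1481.
Take 3 servings of pasta: spends $1.05, +4.5 mg iron (running total 4.5 mg).
Take 2 servings of spinach: spends $2.50, +7.8 mg iron (running total 12.3 mg).
Take 1 serving of kale: spends $0.90, +1.5 mg iron (running total 13.8 mg).
Take 2 servings of peanut butter: spends $1.10, +0.8 mg iron (running total 14.6 mg).
Take 0.1704 servings of Greek yogurt: spends $0.23, +0.0 mg iron (running total 14.6 mg).
Filling greedily by iron-per-dollar is optimal for one linear limit, giving 14.6 mg.

14.6 mg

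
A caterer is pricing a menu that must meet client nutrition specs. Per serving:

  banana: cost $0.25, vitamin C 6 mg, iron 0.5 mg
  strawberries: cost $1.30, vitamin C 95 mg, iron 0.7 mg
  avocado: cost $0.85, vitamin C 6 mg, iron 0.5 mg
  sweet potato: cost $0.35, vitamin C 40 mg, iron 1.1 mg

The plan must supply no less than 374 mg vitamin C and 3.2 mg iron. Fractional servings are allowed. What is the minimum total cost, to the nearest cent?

The cheapest plan sits at a corner of the feasible region — with two constraints it uses at most two foods.
banana only: max(374/6, 3.2/0.5) = 62.33 servings → $15.58.
strawberries only: max(374/95, 3.2/0.7) = 4.571 servings → $5.94.
avocado only: max(374/6, 3.2/0.5) = 62.33 servings → $52.98.
sweet potato only: max(374/40, 3.2/1.1) = 9.35 servings → $3.27.
banana + strawberries with both tight: 0.9746 servings and 3.875 servings → $5.28.
banana + avocado (both tight): parallel constraints — no distinct corner.
banana + sweet potato with both targets exact would need a negative amount; discard.
strawberries + avocado with both tight: 3.875 servings and 0.9746 servings → $5.87.
strawberries + sweet potato with both tight: 3.705 servings and 0.5516 servings → $5.01.
avocado + sweet potato with both targets exact would need a negative amount; discard.
So the least-cost plan costs $3.27.

$3.27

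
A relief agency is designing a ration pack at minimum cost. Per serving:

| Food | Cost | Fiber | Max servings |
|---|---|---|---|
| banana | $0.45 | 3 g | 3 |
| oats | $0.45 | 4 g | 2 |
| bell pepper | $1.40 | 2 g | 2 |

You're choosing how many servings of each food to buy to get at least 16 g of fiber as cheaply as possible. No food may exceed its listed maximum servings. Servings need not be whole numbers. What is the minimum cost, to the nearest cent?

Cost per g of fiber: oats $0.1125, banana $0.1500, bell pepper $0.7000.
Take 2 servings of oats: +8.0 g fiber for $0.90 (total $0.90, still need 8.0 g).
Take 2.667 servings of banana: +8.0 g fiber for $1.20 (total $2.10, still need 0.0 g).
Filling from the cheapest source first is optimal under one linear minimum: $2.10.

$2.10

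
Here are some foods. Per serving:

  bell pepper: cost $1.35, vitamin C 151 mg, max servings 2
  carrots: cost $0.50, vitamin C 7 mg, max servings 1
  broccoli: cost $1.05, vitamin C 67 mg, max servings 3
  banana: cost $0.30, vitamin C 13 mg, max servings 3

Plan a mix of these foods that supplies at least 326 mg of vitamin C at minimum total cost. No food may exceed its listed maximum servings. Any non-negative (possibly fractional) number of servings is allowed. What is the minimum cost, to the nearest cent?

Cost per mg of vitamin C: bell pepper $0.0089, broccoli $0.0157, banana $0.0231, carrots $0.0714.
Take 2 servings of bell pepper: +302.0 mg vitamin C for $2.70 (total $2.70, still need 24.0 mg).
Take 0.3582 servings of broccoli: +24.0 mg vitamin C for $0.38 (total $3.08, still need 0.0 mg).
Greedy by cheapest-per-mg is optimal for a single linear constraint, so the minimum cost is $3.08.

$3.08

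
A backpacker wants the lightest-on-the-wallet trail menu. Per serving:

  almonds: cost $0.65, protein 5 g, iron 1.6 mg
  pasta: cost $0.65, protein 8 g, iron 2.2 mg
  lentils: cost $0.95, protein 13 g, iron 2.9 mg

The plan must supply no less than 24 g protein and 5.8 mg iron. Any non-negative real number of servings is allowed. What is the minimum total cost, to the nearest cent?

$1.82

Compare the cost at each extreme point of the feasible region.
almonds only: max(24/5, 5.8/1.6) = 4.8 servings → $3.12.
pasta only: max(24/8, 5.8/2.2) = 3 servings → $1.95.
lentils only: max(24/13, 5.8/2.9) = 2 servings → $1.90.
almonds + pasta with both targets exact would need a negative amount; discard.
almonds + lentils with both tight: 0.9206 servings and 1.492 servings → $2.02.
pasta + lentils with both tight: 1.074 servings and 1.185 servings → $1.82.
So the least-cost plan costs $1.82.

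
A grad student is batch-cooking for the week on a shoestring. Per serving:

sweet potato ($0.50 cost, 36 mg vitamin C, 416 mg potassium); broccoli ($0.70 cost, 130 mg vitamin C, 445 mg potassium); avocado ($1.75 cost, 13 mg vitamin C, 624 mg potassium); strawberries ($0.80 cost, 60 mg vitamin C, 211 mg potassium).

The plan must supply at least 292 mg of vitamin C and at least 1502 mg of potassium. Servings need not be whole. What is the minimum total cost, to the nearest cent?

$2.10

Compare the cost at each extreme point of the feasible region.
sweet potato only: max(292/36, 1502/416) = 8.111 servings → $4.06.
broccoli only: max(292/130, 1502/445) = 3.375 servings → $2.36.
avocado only: max(292/13, 1502/624) = 22.46 servings → $39.31.
strawberries only: max(292/60, 1502/211) = 7.118 servings → $5.69.
sweet potato + broccoli with both tight: 1.716 servings and 1.771 servings → $2.10.
sweet potato + avocado: intersection lies outside the first quadrant.
sweet potato + strawberries with both tight: 1.642 servings and 3.882 servings → $3.93.
broccoli + avocado with both tight: 2.159 servings and 0.8671 servings → $3.03.
broccoli + strawberries with both targets exact would need a negative amount; discard.
avocado + strawberries with both tight: 0.8216 servings and 4.689 servings → $5.19.
Cheapest feasible corner: $2.10.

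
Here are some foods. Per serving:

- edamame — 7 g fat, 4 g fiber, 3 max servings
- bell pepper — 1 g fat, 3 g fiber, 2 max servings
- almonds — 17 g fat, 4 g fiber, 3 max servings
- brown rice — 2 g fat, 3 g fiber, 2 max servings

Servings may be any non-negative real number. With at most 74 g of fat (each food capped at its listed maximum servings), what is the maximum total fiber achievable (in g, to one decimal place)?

35.1 g

Fiber per g fat: bell pepper 3, brown rice 1.5, edamame 0.5714, almonds 0.2353.
Take 2 servings of bell pepper: uses 2 g fat, +6.0 g fiber (running total 6.0 g).
Take 2 servings of brown rice: uses 4 g fat, +6.0 g fiber (running total 12.0 g).
Take 3 servings of edamame: uses 21 g fat, +12.0 g fiber (running total 24.0 g).
Take 2.765 servings of almonds: uses 47 g fat, +11.1 g fiber (running total 35.1 g).
Greedy by best ratio exhausts the fat allowance optimally: 35.1 g.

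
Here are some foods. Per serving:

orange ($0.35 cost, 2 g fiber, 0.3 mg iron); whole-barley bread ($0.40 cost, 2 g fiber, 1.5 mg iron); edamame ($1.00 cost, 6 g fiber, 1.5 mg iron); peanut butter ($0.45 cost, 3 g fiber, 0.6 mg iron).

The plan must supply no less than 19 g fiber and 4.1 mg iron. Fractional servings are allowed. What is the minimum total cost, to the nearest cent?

$2.88

This is a tiny linear program; its minimum lies at a vertex of the feasible set. List the vertices and price them.
orange only: max(19/2, 4.1/0.3) = 13.67 servings → $4.78.
whole-barley bread only: max(19/2, 4.1/1.5) = 9.5 servings → $3.80.
edamame only: max(19/6, 4.1/1.5) = 3.167 servings → $3.17.
peanut butter only: max(19/3, 4.1/0.6) = 6.833 servings → $3.08.
orange + whole-barley bread with both tight: 8.458 servings and 1.042 servings → $3.38.
orange + edamame with both tight: 3.25 servings and 2.083 servings → $3.22.
orange + peanut butter: the both-tight solution has a negative serving — not a feasible corner.
whole-barley bread + edamame: intersection lies outside the first quadrant.
whole-barley bread + peanut butter with both tight: 0.2727 servings and 6.152 servings → $2.88.
edamame + peanut butter with both tight: 1 serving and 4.333 servings → $2.95.
The minimum over all feasible corners is $2.88.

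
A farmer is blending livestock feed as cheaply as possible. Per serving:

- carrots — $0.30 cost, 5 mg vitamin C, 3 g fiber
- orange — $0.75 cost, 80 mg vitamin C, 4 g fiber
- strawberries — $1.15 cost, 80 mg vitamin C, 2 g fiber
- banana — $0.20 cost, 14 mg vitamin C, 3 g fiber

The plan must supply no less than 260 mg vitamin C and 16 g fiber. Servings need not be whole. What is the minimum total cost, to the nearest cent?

$2.53

Compare the cost at each extreme point of the feasible region.
carrots only: max(260/5, 16/3) = 52 servings → $15.60.
orange only: max(260/80, 16/4) = 4 servings → $3.00.
strawberries only: max(260/80, 16/2) = 8 servings → $9.20.
banana only: max(260/14, 16/3) = 18.57 servings → $3.71.
carrots + orange with both tight: 1.091 servings and 3.182 servings → $2.71.
carrots + strawberries with both tight: 3.304 servings and 3.043 servings → $4.49.
carrots + banana: intersection lies outside the first quadrant.
orange + strawberries: intersection lies outside the first quadrant.
orange + banana with both tight: 3.022 servings and 1.304 servings → $2.53.
strawberries + banana with both tight: 2.623 servings and 3.585 servings → $3.73.
Cheapest feasible corner: $2.53.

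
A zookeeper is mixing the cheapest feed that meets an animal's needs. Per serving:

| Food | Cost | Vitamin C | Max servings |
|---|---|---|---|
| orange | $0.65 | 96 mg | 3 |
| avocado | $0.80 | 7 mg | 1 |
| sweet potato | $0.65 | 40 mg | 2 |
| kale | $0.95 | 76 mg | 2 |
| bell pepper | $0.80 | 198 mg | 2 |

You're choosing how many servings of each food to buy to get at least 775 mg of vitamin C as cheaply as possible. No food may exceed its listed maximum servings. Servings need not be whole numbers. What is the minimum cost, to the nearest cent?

$4.69

Cost per mg of vitamin C: bell pepper $0.0040, orange $0.0068, kale $0.0125, sweet potato $0.0163, avocado $0.1143.
Take 2 servings of bell pepper: +396.0 mg vitamin C for $1.60 (total $1.60, still need 379.0 mg).
Take 3 servings of orange: +288.0 mg vitamin C for $1.95 (total $3.55, still need 91.0 mg).
Take 1.197 servings of kale: +91.0 mg vitamin C for $1.14 (total $4.69, still need 0.0 mg).
Filling from the cheapest source first is optimal under one linear minimum: $4.69.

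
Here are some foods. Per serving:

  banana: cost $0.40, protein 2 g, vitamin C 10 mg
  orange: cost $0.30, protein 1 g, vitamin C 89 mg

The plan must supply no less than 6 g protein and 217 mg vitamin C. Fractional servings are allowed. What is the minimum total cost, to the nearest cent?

banana only: max(6/2, 217/10) = 21.7 servings → $8.68.
orange only: max(6/1, 217/89) = 6 servings → $1.80.
banana + orange with both tight: 1.887 servings and 2.226 servings → $1.42.
So the least-cost plan costs $1.42.

$1.42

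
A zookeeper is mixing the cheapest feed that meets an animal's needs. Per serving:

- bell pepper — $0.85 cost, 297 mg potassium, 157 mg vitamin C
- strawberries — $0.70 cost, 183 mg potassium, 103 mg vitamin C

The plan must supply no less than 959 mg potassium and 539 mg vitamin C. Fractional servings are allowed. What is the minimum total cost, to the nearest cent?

bell pepper only: max(959/297, 539/157) = 3.433 servings → $2.92.
strawberries only: max(959/183, 539/103) = 5.24 servings → $3.67.
bell pepper + strawberries with both tight: 0.07527 servings and 5.118 servings → $3.65.
The minimum over all feasible corners is $2.92.

$2.92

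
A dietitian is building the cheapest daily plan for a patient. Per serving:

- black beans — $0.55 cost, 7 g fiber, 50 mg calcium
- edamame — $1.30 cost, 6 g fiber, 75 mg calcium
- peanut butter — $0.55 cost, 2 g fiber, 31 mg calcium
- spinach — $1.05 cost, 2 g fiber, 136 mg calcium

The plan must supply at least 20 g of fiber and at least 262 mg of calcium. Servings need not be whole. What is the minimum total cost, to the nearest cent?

At the optimum either one food covers both requirements or two foods hit both targets exactly; no other combination can be cheaper.
black beans only: max(20/7, 262/50) = 5.24 servings → $2.88.
edamame only: max(20/6, 262/75) = 3.493 servings → $4.54.
peanut butter only: max(20/2, 262/31) = 10 servings → $5.50.
spinach only: max(20/2, 262/136) = 10 servings → $10.50.
black beans + edamame: intersection lies outside the first quadrant.
black beans + peanut butter with both tight: 0.8205 servings and 7.128 servings → $4.37.
black beans + spinach with both tight: 2.577 servings and 0.9789 servings → $2.45.
edamame + peanut butter with both tight: 2.667 servings and 2 servings → $4.57.
edamame + spinach with both tight: 3.297 servings and 0.1081 servings → $4.40.
peanut butter + spinach: the both-tight solution has a negative serving — not a feasible corner.
Cheapest feasible corner: $2.45.

$2.45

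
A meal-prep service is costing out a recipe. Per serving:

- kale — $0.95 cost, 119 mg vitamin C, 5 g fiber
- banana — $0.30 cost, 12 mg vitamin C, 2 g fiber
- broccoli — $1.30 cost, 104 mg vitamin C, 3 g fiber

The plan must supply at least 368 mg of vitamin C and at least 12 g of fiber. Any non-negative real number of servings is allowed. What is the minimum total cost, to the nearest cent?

At the optimum either one food covers both requirements or two foods hit both targets exactly; no other combination can be cheaper.
kale only: max(368/119, 12/5) = 3.092 servings → $2.94.
banana only: max(368/12, 12/2) = 30.67 servings → $9.20.
broccoli only: max(368/104, 12/3) = 4 servings → $5.20.
kale + banana: the both-tight solution has a negative serving — not a feasible corner.
kale + broccoli with both tight: 0.8834 servings and 2.528 servings → $4.13.
banana + broccoli with both tight: 0.8372 servings and 3.442 servings → $4.73.
Cheapest feasible corner: $2.94.

$2.94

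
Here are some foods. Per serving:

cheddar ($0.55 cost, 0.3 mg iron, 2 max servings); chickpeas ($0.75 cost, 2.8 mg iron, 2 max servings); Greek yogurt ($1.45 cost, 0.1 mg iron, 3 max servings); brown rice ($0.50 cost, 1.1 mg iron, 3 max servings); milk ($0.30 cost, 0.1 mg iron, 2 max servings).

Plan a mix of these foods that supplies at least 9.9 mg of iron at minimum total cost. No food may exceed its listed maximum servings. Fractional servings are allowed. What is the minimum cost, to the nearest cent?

Cost per mg of iron: chickpeas $0.2679, brown rice $0.4545, cheddar $1.8333, milk $3.0000, Greek yogurt $14.5000.
Take 2 servings of chickpeas: +5.6 mg iron for $1.50 (total $1.50, still need 4.3 mg).
Take 3 servings of brown rice: +3.3 mg iron for $1.50 (total $3.00, still need 1.0 mg).
Take 2 servings of cheddar: +0.6 mg iron for $1.10 (total $4.10, still need 0.4 mg).
Take 2 servings of milk: +0.2 mg iron for $0.60 (total $4.70, still need 0.2 mg).
Take 2 servings of Greek yogurt: +0.2 mg iron for $2.90 (total $7.60, still need 0.0 mg).
Filling from the cheapest source first is optimal under one linear minimum: $7.60.

$7.60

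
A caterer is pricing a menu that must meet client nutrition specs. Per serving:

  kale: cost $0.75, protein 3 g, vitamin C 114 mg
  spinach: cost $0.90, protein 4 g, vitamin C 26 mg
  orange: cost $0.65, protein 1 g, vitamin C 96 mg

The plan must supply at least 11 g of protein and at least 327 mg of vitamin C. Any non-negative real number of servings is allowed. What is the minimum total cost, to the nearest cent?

This is a tiny linear program; its minimum lies at a vertex of the feasible set. List the vertices and price them.
kale only: max(11/3, 327/114) = 3.667 servings → $2.75.
spinach only: max(11/4, 327/26) = 12.58 servings → $11.32.
orange only: max(11/1, 327/96) = 11 servings → $7.15.
kale + spinach with both tight: 2.704 servings and 0.7222 servings → $2.68.
kale + orange: intersection lies outside the first quadrant.
spinach + orange with both tight: 2.036 servings and 2.855 servings → $3.69.
Cheapest feasible corner: $2.68.

$2.68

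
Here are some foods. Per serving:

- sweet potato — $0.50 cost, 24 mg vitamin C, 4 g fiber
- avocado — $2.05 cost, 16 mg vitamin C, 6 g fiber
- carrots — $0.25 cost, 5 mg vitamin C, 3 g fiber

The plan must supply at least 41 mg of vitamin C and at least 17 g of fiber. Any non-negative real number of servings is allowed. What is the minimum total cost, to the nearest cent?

A basic optimal solution has at most two foods positive. Try each food alone and each pair with both targets met exactly.
sweet potato only: max(41/24, 17/4) = 4.25 servings → $2.12.
avocado only: max(41/16, 17/6) = 2.833 servings → $5.81.
carrots only: max(41/5, 17/3) = 8.2 servings → $2.05.
sweet potato + avocado: the both-tight solution has a negative serving — not a feasible corner.
sweet potato + carrots with both tight: 0.7308 servings and 4.692 servings → $1.54.
avocado + carrots with both tight: 2.111 servings and 1.444 servings → $4.69.
Cheapest feasible corner: $1.54.

$1.54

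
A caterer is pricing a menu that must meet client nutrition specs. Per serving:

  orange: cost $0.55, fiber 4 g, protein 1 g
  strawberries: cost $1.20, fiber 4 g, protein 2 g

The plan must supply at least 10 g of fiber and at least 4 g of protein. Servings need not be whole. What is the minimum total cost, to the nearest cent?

Minimising a linear cost over {fiber ≥ 10, protein ≥ 4, servings ≥ 0} — the optimum is at a vertex, using one or two foods.
orange only: max(10/4, 4/1) = 4 servings → $2.20.
strawberries only: max(10/4, 4/2) = 2.5 servings → $3.00.
orange + strawberries with both tight: 1 serving and 1.5 servings → $2.35.
So the least-cost plan costs $2.20.

$2.20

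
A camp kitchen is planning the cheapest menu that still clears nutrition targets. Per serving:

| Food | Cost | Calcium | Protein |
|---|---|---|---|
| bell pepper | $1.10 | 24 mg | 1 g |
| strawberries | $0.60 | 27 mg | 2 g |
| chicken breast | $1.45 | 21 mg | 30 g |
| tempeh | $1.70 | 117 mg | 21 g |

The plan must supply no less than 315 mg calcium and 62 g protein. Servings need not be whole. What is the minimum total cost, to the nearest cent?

$4.82

This is a tiny linear program; its minimum lies at a vertex of the feasible set. List the vertices and price them.
bell pepper only: max(315/24, 62/1) = 62 servings → $68.20.
strawberries only: max(315/27, 62/2) = 31 servings → $18.60.
chicken breast only: max(315/21, 62/30) = 15 servings → $21.75.
tempeh only: max(315/117, 62/21) = 2.952 servings → $5.02.
bell pepper + strawberries: the both-tight solution has a negative serving — not a feasible corner.
bell pepper + chicken breast with both tight: 11.66 servings and 1.678 servings → $15.26.
bell pepper + tempeh: intersection lies outside the first quadrant.
strawberries + chicken breast with both tight: 10.61 servings and 1.359 servings → $8.34.
strawberries + tempeh: intersection lies outside the first quadrant.
chicken breast + tempeh with both tight: 0.2082 servings and 2.655 servings → $4.82.
So the least-cost plan costs $4.82.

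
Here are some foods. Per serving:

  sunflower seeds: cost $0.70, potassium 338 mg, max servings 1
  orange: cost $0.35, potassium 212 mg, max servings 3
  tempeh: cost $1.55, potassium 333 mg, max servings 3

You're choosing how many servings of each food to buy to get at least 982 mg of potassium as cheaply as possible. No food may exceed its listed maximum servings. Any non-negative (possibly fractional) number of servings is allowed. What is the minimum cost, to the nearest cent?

$1.79

Cost per mg of potassium: orange $0.0017, sunflower seeds $0.0021, tempeh $0.0047.
Take 3 servings of orange: +636.0 mg potassium for $1.05 (total $1.05, still need 346.0 mg).
Take 1 serving of sunflower seeds: +338.0 mg potassium for $0.70 (total $1.75, still need 8.0 mg).
Take 0.02402 servings of tempeh: +8.0 mg potassium for $0.04 (total $1.79, still need 0.0 mg).
Filling from the cheapest source first is optimal under one linear minimum: $1.79.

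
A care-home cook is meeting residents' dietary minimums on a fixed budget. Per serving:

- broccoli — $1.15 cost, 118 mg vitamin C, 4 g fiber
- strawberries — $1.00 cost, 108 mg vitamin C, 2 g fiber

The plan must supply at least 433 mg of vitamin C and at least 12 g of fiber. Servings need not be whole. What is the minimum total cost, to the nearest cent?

The cheapest plan sits at a corner of the feasible region — with two constraints it uses at most two foods.
broccoli only: max(433/118, 12/4) = 3.669 servings → $4.22.
strawberries only: max(433/108, 12/2) = 6 servings → $6.00.
broccoli + strawberries with both tight: 2.194 servings and 1.612 servings → $4.14.
Cheapest feasible corner: $4.14.

$4.14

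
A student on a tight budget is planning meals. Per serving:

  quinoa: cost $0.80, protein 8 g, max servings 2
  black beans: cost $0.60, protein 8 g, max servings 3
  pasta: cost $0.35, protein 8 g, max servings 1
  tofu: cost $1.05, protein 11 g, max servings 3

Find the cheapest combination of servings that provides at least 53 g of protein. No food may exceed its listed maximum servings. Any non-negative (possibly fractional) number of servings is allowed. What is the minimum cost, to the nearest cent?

$4.15

Cost per g of protein: pasta $0.0437, black beans $0.0750, tofu $0.0955, quinoa $0.1000.
Take 1 serving of pasta: +8.0 g protein for $0.35 (total $0.35, still need 45.0 g).
Take 3 servings of black beans: +24.0 g protein for $1.80 (total $2.15, still need 21.0 g).
Take 1.909 servings of tofu: +21.0 g protein for $2.00 (total $4.15, still need 0.0 g).
Greedy by cheapest-per-g is optimal for a single linear constraint, so the minimum cost is $4.15.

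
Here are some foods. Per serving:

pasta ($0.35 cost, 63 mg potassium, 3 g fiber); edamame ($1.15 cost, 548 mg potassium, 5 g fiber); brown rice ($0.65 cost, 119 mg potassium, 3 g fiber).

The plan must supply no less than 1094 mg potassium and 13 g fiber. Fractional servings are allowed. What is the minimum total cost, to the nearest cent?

Minimising a linear cost over {potassium ≥ 1094, fiber ≥ 13, servings ≥ 0} — the optimum is at a vertex, using one or two foods.
pasta only: max(1094/63, 13/3) = 17.37 servings → $6.08.
edamame only: max(1094/548, 13/5) = 2.6 servings → $2.99.
brown rice only: max(1094/119, 13/3) = 9.193 servings → $5.98.
pasta + edamame with both tight: 1.245 servings and 1.853 servings → $2.57.
pasta + brown rice: the both-tight solution has a negative serving — not a feasible corner.
edamame + brown rice with both tight: 1.654 servings and 1.577 servings → $2.93.
So the least-cost plan costs $2.57.

$2.57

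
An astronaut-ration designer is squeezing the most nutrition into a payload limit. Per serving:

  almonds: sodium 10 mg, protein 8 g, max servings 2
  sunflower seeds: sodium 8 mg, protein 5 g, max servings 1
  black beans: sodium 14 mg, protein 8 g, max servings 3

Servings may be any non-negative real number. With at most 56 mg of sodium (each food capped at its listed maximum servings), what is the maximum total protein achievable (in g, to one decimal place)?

Protein per mg sodium: almonds 0.8, sunflower seeds 0.625, black beans 0.5714.
Take 2 servings of almonds: uses 20 mg sodium, +16.0 g protein (running total 16.0 g).
Take 1 serving of sunflower seeds: uses 8 mg sodium, +5.0 g protein (running total 21.0 g).
Take 2 servings of black beans: uses 28 mg sodium, +16.0 g protein (running total 37.0 g).
Filling greedily by protein-per-mg sodium is optimal for one linear limit, giving 37.0 g.

37.0 g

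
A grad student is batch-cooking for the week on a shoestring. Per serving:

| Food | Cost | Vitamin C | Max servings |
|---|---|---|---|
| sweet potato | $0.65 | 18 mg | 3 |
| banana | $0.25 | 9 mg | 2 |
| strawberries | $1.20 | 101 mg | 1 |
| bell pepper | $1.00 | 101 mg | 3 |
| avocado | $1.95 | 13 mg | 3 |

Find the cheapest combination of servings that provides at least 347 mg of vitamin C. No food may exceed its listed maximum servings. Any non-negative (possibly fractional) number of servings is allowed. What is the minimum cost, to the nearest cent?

Cost per mg of vitamin C: bell pepper $0.0099, strawberries $0.0119, banana $0.0278, sweet potato $0.0361, avocado $0.1500.
Take 3 servings of bell pepper: +303.0 mg vitamin C for $3.00 (total $3.00, still need 44.0 mg).
Take 0.4356 servings of strawberries: +44.0 mg vitamin C for $0.52 (total $3.52, still need 0.0 mg).
Greedy by cheapest-per-mg is optimal for a single linear constraint, so the minimum cost is $3.52.

$3.52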